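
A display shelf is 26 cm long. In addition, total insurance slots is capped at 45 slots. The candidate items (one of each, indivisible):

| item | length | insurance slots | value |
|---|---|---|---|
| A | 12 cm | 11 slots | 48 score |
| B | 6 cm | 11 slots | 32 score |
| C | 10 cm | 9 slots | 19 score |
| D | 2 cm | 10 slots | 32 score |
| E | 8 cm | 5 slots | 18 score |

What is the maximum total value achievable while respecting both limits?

Feasible sets respecting both limits:
- A+B+D: length 20, insurance slots 32, value 112
- B+C+D+E: length 26, insurance slots 35, value 101
- A+C+D: length 24, insurance slots 30, value 99
Best: 112 score.

112 score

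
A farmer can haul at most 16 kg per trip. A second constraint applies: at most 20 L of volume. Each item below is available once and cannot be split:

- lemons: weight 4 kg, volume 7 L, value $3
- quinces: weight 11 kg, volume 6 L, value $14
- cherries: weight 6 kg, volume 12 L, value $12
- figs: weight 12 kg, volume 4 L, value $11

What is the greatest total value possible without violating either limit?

Feasible sets respecting both limits:
- lemons+quinces: weight 15, volume 13, value 17
- lemons+cherries: weight 10, volume 19, value 15
- quinces: weight 11, volume 6, value 14
Best: $17.

$17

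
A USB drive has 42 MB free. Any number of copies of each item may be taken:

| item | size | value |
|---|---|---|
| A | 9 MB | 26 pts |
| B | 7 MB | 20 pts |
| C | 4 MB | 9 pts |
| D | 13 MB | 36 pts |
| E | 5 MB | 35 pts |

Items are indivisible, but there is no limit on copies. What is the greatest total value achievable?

280 pts

Best value-per-unit is E at 35/5, and filling with it alone uses size 8×5=40. No mix of the others beats 8×35 = 280.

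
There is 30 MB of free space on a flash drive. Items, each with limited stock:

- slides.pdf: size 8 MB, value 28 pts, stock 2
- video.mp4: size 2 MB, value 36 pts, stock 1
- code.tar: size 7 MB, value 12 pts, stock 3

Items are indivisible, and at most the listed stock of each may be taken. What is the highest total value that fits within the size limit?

104 pts

Best selections within size 30 and stock limits:
- 2×slides.pdf + 1×video.mp4 + 1×code.tar: size 25, value 104
- 2×slides.pdf + 1×video.mp4: size 18, value 92
- 1×slides.pdf + 1×video.mp4 + 2×code.tar: size 24, value 88
Best: 104 pts.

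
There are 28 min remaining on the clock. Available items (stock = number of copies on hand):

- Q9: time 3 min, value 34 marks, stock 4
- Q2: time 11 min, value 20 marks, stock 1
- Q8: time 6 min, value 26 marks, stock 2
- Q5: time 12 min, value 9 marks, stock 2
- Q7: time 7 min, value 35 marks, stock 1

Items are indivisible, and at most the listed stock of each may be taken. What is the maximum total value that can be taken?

197 marks

Top feasible selections:
- 4×Q9 + 1×Q8 + 1×Q7: time 25, value 197
- 3×Q9 + 2×Q8 + 1×Q7: time 28, value 189
- 4×Q9 + 2×Q8: time 24, value 188
Best: 197 marks.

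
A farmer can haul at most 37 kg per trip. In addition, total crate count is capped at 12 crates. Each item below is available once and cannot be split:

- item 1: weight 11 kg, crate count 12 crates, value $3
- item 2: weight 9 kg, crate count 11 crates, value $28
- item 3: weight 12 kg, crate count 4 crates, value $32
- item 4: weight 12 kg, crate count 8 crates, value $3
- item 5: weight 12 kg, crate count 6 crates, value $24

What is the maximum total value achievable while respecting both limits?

Feasible sets respecting both limits:
- item 3+item 5: weight 24, crate count 10, value 56
- item 3+item 4: weight 24, crate count 12, value 35
- item 3: weight 12, crate count 4, value 32
Best: $56.

$56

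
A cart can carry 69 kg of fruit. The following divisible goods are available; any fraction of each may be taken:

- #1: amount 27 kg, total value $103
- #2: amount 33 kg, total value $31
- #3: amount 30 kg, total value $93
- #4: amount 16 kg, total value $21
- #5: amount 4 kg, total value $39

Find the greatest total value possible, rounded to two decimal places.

Take in order of value per unit:
- #5 (39/4 per unit): all 4 → value 39, running total 39.00
- #1 (103/27 per unit): all 27 → value 103, running total 142.00
- #3 (93/30 per unit): all 30 → value 93, running total 235.00
- #4 (21/16 per unit): 8 of 16 → value 8×21/16 = 10.5000, running total 245.50
Total 245.50.

245.50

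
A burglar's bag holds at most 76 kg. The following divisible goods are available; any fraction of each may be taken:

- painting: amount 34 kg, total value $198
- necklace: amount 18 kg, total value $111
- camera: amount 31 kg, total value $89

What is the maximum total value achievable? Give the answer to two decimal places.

377.90

Take in order of value per unit:
- necklace (111/18 per unit): all 18 → value 111, running total 111.00
- painting (198/34 per unit): all 34 → value 198, running total 309.00
- camera (89/31 per unit): 24 of 31 → value 24×89/31 = 68.9032, running total 377.90
Total 377.90.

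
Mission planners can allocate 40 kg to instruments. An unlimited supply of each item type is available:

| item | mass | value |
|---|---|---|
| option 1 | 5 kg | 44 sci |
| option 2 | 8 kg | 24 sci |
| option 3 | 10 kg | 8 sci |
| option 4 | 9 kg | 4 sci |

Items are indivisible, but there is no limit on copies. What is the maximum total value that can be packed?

Best value-per-unit is option 1 at 44/5, and filling with it alone uses mass 8×5=40. No mix of the others beats 8×44 = 352.

352 sci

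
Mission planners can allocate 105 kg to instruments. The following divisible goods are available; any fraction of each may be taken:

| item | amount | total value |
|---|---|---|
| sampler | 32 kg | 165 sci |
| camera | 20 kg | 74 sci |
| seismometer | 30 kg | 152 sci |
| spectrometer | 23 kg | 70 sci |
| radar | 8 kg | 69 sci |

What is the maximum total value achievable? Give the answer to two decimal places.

505.65

Take in order of value per unit:
- radar (69/8 per unit): all 8 → value 69, running total 69.00
- sampler (165/32 per unit): all 32 → value 165, running total 234.00
- seismometer (152/30 per unit): all 30 → value 152, running total 386.00
- camera (74/20 per unit): all 20 → value 74, running total 460.00
- spectrometer (70/23 per unit): 15 of 23 → value 15×70/23 = 45.6522, running total 505.65
Total 505.65.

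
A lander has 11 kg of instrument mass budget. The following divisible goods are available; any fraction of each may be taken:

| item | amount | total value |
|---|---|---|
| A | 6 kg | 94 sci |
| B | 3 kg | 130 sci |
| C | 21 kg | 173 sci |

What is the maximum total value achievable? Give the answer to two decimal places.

240.48

Take in order of value per unit:
- B (130/3 per unit): all 3 → value 130, running total 130.00
- A (94/6 per unit): all 6 → value 94, running total 224.00
- C (173/21 per unit): 2 of 21 → value 2×173/21 = 16.4762, running total 240.48
Total 240.48.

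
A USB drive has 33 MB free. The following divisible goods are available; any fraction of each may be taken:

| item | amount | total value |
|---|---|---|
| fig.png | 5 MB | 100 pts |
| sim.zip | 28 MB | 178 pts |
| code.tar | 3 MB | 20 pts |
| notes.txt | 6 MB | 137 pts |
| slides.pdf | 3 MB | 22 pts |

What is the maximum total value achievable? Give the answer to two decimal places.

380.71

Take in order of value per unit:
- notes.txt (137/6 per unit): all 6 → value 137, running total 137.00
- fig.png (100/5 per unit): all 5 → value 100, running total 237.00
- slides.pdf (22/3 per unit): all 3 → value 22, running total 259.00
- code.tar (20/3 per unit): all 3 → value 20, running total 279.00
- sim.zip (178/28 per unit): 16 of 28 → value 16×178/28 = 101.7143, running total 380.71
Total 380.71.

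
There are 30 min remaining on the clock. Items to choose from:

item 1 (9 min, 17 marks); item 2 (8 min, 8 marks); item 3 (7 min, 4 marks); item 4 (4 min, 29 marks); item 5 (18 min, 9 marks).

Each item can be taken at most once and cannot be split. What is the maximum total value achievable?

58 marks

Check high-value combinations within 30 min:
- item 1+item 2+item 3+item 4: time 9+8+7+4=28, value 17+8+4+29=58
- item 1+item 2+item 4: time 9+8+4=21, value 17+8+29=54
- item 1+item 3+item 4: time 9+7+4=20, value 17+4+29=50
Best: 58 marks.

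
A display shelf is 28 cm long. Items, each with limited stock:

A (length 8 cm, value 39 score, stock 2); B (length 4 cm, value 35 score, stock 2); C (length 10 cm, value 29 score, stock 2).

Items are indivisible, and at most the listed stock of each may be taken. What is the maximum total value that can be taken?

Best selections within length 28 and stock limits:
- 2×A + 2×B: length 24, value 148
- 1×A + 2×B + 1×C: length 26, value 138
- 2×B + 2×C: length 28, value 128
Best: 148 score.

148 score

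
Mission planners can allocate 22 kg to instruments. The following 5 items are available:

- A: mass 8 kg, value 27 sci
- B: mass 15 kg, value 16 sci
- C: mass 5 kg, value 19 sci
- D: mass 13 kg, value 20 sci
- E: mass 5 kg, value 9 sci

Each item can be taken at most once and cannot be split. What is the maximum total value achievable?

Check high-value combinations within 22 kg:
- A+C+E: mass 8+5+5=18, value 27+19+9=55
- A+D: mass 8+13=21, value 27+20=47
- A+C: mass 8+5=13, value 27+19=46
- C+D: mass 5+13=18, value 19+20=39
Best: 55 sci.

55 sci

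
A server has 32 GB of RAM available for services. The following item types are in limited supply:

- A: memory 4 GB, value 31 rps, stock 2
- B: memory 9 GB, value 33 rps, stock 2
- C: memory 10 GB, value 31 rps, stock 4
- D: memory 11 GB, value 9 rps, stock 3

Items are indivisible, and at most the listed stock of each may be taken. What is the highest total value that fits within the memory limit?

Best selections within memory 32 and stock limits:
- 2×A + 2×B: memory 26, value 128
- 1×A + 2×B + 1×C: memory 32, value 128
- 2×A + 1×B + 1×C: memory 27, value 126
Best: 128 rps.

128 rps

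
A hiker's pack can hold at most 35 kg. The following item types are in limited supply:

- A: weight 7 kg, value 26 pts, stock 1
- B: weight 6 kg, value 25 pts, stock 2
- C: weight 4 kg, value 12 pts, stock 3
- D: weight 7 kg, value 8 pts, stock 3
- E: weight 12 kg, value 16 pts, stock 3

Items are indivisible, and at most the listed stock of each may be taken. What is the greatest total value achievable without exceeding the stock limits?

112 pts

Best selections within weight 35 and stock limits:
- 1×A + 2×B + 3×C: weight 31, value 112
- 1×A + 2×B + 2×C + 1×D: weight 34, value 108
- 1×A + 2×B + 1×C + 1×E: weight 35, value 104
- 1×A + 2×B + 2×C: weight 27, value 100
Best: 112 pts.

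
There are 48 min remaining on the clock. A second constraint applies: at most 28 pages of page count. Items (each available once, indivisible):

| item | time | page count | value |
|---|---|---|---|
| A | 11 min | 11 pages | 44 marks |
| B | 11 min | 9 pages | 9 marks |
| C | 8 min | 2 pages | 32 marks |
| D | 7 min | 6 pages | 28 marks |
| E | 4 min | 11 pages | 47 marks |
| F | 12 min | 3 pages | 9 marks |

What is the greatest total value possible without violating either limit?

Feasible sets respecting both limits:
- A+C+E+F: time 35, page count 27, value 132
- A+C+E: time 23, page count 24, value 123
- A+D+E: time 22, page count 28, value 119
- B+C+D+E: time 30, page count 28, value 116
Best: 132 marks.

132 marks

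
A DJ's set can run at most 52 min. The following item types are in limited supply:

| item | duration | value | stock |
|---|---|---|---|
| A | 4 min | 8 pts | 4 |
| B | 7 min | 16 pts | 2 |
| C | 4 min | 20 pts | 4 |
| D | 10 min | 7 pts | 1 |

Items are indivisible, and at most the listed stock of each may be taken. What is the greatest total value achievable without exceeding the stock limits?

144 pts

Top feasible selections:
- 4×A + 2×B + 4×C: duration 46, value 144
- 3×A + 2×B + 4×C + 1×D: duration 52, value 143
- 3×A + 2×B + 4×C: duration 42, value 136
- 2×A + 2×B + 4×C + 1×D: duration 48, value 135
Best: 144 pts.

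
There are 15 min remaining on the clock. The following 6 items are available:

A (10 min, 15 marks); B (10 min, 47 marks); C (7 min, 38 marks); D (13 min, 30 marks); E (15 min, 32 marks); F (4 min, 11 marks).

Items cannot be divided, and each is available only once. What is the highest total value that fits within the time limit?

58 marks

Check high-value combinations within 15 min:
- B+F: time 10+4=14, value 47+11=58
- C+F: time 7+4=11, value 38+11=49
- B: time 10, value 47
- C: time 7, value 38
Best: 58 marks.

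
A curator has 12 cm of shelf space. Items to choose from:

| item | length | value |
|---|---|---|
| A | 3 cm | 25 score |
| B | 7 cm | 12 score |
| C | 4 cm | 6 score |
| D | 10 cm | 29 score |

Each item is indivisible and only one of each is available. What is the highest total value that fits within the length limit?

Check high-value combinations within 12 cm:
- A+B: length 3+7=10, value 25+12=37
- A+C: length 3+4=7, value 25+6=31
- D: length 10, value 29
Best: 37 score.

37 score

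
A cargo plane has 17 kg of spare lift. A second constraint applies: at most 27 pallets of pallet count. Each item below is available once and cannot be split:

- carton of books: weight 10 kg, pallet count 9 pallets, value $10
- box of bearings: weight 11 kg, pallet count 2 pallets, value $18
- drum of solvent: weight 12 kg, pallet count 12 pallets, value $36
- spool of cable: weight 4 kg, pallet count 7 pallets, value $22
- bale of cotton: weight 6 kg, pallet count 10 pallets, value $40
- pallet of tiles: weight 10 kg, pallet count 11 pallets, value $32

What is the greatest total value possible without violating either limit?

$72

Feasible sets respecting both limits:
- bale of cotton+pallet of tiles: weight 16, pallet count 21, value 72
- spool of cable+bale of cotton: weight 10, pallet count 17, value 62
- drum of solvent+spool of cable: weight 16, pallet count 19, value 58
Best: $72.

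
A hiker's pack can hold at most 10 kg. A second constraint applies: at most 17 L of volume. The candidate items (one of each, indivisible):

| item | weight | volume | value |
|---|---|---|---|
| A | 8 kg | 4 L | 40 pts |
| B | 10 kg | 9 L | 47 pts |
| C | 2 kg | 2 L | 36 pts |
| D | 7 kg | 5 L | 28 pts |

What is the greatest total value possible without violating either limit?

76 pts

Feasible sets respecting both limits:
- A+C: weight 10, volume 6, value 76
- C+D: weight 9, volume 7, value 64
- B: weight 10, volume 9, value 47
- A: weight 8, volume 4, value 40
Best: 76 pts.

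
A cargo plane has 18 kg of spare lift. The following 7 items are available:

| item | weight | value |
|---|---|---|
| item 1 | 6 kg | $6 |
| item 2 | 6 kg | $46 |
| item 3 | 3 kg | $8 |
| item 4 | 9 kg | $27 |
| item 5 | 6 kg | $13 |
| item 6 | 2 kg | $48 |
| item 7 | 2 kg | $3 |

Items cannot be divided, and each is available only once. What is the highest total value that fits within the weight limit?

$121

Check high-value combinations within 18 kg:
- item 2+item 4+item 6: weight 6+9+2=17, value 46+27+48=121
- item 2+item 3+item 5+item 6: weight 6+3+6+2=17, value 46+8+13+48=115
- item 2+item 5+item 6+item 7: weight 6+6+2+2=16, value 46+13+48+3=110
Best: $121.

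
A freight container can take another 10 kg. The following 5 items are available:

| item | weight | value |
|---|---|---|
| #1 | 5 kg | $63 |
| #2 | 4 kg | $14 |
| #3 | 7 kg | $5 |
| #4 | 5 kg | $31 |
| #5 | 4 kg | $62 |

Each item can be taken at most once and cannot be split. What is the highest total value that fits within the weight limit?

$125

Check high-value combinations within 10 kg:
- #1+#5: weight 5+4=9, value 63+62=125
- #1+#4: weight 5+5=10, value 63+31=94
- #4+#5: weight 5+4=9, value 31+62=93
- #1+#2: weight 5+4=9, value 63+14=77
Best: $125.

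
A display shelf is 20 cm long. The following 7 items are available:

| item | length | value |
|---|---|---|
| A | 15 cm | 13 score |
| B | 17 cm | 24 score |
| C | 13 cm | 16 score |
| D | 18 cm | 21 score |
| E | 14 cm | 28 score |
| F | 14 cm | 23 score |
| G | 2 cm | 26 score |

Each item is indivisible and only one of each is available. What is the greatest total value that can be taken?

Check high-value combinations within 20 cm:
- E+G: length 14+2=16, value 28+26=54
- B+G: length 17+2=19, value 24+26=50
- F+G: length 14+2=16, value 23+26=49
Best: 54 score.

54 score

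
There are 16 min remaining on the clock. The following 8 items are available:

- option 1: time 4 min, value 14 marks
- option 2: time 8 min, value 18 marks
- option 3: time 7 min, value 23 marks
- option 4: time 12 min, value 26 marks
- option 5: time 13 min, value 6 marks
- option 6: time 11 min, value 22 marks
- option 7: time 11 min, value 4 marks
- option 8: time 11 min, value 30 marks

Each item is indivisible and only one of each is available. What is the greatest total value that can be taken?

44 marks

Check high-value combinations within 16 min:
- option 1+option 8: time 4+11=15, value 14+30=44
- option 2+option 3: time 8+7=15, value 18+23=41
- option 1+option 4: time 4+12=16, value 14+26=40
- option 1+option 3: time 4+7=11, value 14+23=37
- option 1+option 6: time 4+11=15, value 14+22=36
Best: 44 marks.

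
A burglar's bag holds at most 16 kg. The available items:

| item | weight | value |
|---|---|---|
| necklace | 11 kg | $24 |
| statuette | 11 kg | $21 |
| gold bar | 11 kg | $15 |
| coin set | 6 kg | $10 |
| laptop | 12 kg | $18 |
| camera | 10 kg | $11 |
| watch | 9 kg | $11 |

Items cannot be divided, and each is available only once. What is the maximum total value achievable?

This is a 0/1 knapsack; check combinations near the capacity.
- necklace: weight 11, value 24
- statuette: weight 11, value 21
- coin set+watch: weight 6+9=15, value 10+11=21
Best: $24.

$24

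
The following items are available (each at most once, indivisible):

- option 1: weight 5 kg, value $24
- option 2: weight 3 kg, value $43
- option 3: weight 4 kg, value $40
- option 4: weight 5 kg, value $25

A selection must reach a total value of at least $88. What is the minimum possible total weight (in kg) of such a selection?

Subsets with value ≥ 88, sorted by total weight:
- option 2+option 3+option 4: weight 12, value 108
- option 1+option 2+option 3: weight 12, value 107
- option 1+option 2+option 4: weight 13, value 92
- option 1+option 3+option 4: weight 14, value 89
Minimum weight: 12 kg.

12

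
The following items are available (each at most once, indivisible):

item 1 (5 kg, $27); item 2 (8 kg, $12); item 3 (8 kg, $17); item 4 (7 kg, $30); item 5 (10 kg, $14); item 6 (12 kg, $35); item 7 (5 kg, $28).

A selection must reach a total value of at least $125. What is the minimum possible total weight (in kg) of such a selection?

Subsets with value ≥ 125, sorted by total weight:
- item 1+item 3+item 4+item 6+item 7: weight 37, value 137
- item 1+item 2+item 4+item 6+item 7: weight 37, value 132
Minimum weight: 37 kg.

37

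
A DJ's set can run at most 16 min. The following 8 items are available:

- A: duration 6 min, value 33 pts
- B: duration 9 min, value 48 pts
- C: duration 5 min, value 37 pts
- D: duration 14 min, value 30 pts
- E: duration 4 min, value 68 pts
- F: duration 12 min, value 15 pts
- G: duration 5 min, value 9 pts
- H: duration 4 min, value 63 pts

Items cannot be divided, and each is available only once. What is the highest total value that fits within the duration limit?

Check high-value combinations within 16 min:
- C+E+H: duration 5+4+4=13, value 37+68+63=168
- A+E+H: duration 6+4+4=14, value 33+68+63=164
- E+G+H: duration 4+5+4=13, value 68+9+63=140
- A+C+E: duration 6+5+4=15, value 33+37+68=138
- A+C+H: duration 6+5+4=15, value 33+37+63=133
Best: 168 pts.

168 pts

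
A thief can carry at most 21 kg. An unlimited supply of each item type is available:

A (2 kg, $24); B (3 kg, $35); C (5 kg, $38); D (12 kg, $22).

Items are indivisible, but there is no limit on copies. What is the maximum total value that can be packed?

Best value-per-unit is A at 24/2; filling with it alone gives 10×24 = 240.
Optimal mix: 9×A + 1×B → weight 21, value 251.

$251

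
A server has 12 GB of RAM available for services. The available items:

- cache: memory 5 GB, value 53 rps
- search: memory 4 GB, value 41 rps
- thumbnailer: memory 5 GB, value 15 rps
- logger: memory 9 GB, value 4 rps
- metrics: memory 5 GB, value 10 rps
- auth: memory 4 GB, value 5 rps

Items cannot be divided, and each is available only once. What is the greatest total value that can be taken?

94 rps

Check high-value combinations within 12 GB:
- cache+search: memory 5+4=9, value 53+41=94
- cache+thumbnailer: memory 5+5=10, value 53+15=68
- cache+metrics: memory 5+5=10, value 53+10=63
- cache+auth: memory 5+4=9, value 53+5=58
- search+thumbnailer: memory 4+5=9, value 41+15=56
Best: 94 rps.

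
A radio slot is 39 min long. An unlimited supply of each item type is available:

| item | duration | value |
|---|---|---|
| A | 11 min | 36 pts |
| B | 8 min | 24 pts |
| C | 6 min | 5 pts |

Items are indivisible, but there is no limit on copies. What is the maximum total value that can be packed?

120 pts

Best value-per-unit is A at 36/11; filling with it alone gives 3×36 = 108.
Optimal mix: 2×A + 2×B → duration 38, value 120.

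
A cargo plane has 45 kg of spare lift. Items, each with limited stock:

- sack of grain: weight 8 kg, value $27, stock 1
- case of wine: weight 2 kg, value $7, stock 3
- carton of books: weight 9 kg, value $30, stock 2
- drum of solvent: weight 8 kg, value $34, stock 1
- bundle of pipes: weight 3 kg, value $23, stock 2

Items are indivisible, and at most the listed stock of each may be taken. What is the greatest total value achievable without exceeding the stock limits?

Top feasible selections:
- 1×sack of grain + 2×case of wine + 2×carton of books + 1×drum of solvent + 2×bundle of pipes: weight 44, value 181
- 1×sack of grain + 1×case of wine + 2×carton of books + 1×drum of solvent + 2×bundle of pipes: weight 42, value 174
- 1×sack of grain + 2×carton of books + 1×drum of solvent + 2×bundle of pipes: weight 40, value 167
- 1×sack of grain + 3×case of wine + 2×carton of books + 1×drum of solvent + 1×bundle of pipes: weight 43, value 165
Best: $181.

$181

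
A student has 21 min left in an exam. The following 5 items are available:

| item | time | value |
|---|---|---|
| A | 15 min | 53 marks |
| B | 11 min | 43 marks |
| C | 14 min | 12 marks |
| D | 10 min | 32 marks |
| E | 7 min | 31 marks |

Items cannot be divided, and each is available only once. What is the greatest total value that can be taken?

75 marks

Check high-value combinations within 21 min:
- B+D: time 11+10=21, value 43+32=75
- B+E: time 11+7=18, value 43+31=74
- D+E: time 10+7=17, value 32+31=63
- A: time 15, value 53
- B: time 11, value 43
Best: 75 marks.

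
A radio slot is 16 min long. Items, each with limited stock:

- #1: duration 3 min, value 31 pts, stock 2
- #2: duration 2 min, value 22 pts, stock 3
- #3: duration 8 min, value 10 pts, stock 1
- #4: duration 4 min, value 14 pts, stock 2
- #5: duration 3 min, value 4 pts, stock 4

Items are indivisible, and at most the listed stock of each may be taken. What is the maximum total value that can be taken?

Top feasible selections:
- 2×#1 + 3×#2 + 1×#4: duration 16, value 142
- 2×#1 + 3×#2 + 1×#5: duration 15, value 132
Best: 142 pts.

142 pts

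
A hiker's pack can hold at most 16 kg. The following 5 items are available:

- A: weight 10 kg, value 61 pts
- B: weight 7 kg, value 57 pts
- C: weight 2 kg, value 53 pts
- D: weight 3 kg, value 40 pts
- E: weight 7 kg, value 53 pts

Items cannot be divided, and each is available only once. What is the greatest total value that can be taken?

Check high-value combinations within 16 kg:
- B+C+E: weight 7+2+7=16, value 57+53+53=163
- A+C+D: weight 10+2+3=15, value 61+53+40=154
- B+C+D: weight 7+2+3=12, value 57+53+40=150
- C+D+E: weight 2+3+7=12, value 53+40+53=146
Best: 163 pts.

163 pts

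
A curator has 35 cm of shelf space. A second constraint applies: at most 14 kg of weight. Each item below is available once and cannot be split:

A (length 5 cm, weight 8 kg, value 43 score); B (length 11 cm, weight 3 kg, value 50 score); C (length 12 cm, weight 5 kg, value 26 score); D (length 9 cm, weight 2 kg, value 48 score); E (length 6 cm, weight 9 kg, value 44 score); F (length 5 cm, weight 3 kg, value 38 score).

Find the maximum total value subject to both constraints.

Feasible sets respecting both limits:
- B+D+E: length 26, weight 14, value 142
- A+B+D: length 25, weight 13, value 141
- B+D+F: length 25, weight 8, value 136
- A+B+F: length 21, weight 14, value 131
Best: 142 score.

142 score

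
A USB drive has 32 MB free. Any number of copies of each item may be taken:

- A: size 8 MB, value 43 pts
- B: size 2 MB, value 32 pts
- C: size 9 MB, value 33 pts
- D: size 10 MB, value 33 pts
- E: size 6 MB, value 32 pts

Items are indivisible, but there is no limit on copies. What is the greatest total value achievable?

512 pts

Best value-per-unit is B at 32/2, and filling with it alone uses size 16×2=32. No mix of the others beats 16×32 = 512.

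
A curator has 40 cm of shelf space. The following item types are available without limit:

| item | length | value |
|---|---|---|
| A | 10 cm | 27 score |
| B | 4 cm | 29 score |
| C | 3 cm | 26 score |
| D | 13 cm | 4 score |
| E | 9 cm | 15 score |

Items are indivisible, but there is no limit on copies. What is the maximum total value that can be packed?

341 score

Best value-per-unit is C at 26/3; filling with it alone gives 13×26 = 338.
Optimal mix: 1×B + 12×C → length 40, value 341.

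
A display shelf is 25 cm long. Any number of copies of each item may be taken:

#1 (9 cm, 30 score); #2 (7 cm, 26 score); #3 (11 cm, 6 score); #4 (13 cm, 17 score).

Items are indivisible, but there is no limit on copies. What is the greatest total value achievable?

Best value-per-unit is #2 at 26/7; filling with it alone gives 3×26 = 78.
Optimal mix: 2×#1 + 1×#2 → length 25, value 86.

86 score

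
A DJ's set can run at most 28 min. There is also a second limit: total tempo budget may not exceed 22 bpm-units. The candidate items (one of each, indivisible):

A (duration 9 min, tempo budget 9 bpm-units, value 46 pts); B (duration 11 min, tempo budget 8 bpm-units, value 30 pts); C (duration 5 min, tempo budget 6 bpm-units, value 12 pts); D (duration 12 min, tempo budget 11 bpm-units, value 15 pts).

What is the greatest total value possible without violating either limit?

Feasible sets respecting both limits:
- A+B: duration 20, tempo budget 17, value 76
- A+D: duration 21, tempo budget 20, value 61
- A+C: duration 14, tempo budget 15, value 58
- A: duration 9, tempo budget 9, value 46
Best: 76 pts.

76 pts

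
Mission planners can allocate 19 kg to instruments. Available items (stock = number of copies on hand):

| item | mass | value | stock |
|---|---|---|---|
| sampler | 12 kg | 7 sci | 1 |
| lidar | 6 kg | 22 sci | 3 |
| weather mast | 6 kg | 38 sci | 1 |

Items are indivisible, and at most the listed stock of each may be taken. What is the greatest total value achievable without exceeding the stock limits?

Top feasible selections:
- 2×lidar + 1×weather mast: mass 18, value 82
- 3×lidar: mass 18, value 66
- 1×lidar + 1×weather mast: mass 12, value 60
- 1×sampler + 1×weather mast: mass 18, value 45
Best: 82 sci.

82 sci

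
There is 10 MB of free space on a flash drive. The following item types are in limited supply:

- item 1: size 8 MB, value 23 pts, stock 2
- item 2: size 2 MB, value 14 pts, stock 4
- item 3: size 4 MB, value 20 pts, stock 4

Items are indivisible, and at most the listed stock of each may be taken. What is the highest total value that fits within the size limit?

62 pts

Best selections within size 10 and stock limits:
- 3×item 2 + 1×item 3: size 10, value 62
- 4×item 2: size 8, value 56
- 1×item 2 + 2×item 3: size 10, value 54
Best: 62 pts.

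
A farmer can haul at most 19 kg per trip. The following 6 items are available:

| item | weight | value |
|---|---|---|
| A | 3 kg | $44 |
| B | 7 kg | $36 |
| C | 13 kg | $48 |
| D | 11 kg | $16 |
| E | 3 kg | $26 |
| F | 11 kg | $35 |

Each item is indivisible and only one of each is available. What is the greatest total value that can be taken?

$118

Check high-value combinations within 19 kg:
- A+C+E: weight 3+13+3=19, value 44+48+26=118
- A+B+E: weight 3+7+3=13, value 44+36+26=106
- A+E+F: weight 3+3+11=17, value 44+26+35=105
- A+C: weight 3+13=16, value 44+48=92
Best: $118.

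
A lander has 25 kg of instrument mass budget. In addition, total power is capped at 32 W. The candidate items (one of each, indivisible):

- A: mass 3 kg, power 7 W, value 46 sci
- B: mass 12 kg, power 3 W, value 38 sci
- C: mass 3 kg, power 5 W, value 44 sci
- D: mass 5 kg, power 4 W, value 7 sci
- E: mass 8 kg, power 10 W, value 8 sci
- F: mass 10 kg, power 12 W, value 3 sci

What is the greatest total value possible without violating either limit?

135 sci

Feasible sets respecting both limits:
- A+B+C+D: mass 23, power 19, value 135
- A+B+C: mass 18, power 15, value 128
- A+C+D+E: mass 19, power 26, value 105
Best: 135 sci.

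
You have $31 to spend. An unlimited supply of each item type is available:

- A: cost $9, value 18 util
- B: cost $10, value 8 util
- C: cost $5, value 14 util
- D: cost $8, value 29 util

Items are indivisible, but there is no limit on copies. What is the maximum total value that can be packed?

101 util

Best value-per-unit is D at 29/8; filling with it alone gives 3×29 = 87.
Optimal mix: 1×C + 3×D → cost 29, value 101.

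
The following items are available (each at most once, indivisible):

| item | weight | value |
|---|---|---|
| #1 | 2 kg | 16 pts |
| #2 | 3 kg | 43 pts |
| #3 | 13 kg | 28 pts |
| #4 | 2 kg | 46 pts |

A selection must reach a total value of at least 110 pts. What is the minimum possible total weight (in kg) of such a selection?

18

Subsets with value ≥ 110, sorted by total weight:
- #2+#3+#4: weight 18, value 117
- #1+#2+#3+#4: weight 20, value 133
Minimum weight: 18 kg.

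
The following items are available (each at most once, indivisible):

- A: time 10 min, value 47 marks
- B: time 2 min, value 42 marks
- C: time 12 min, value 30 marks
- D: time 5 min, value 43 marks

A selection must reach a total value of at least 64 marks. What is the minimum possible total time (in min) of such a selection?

Subsets with value ≥ 64, sorted by total time:
- B+D: time 7, value 85
- A+B: time 12, value 89
- B+C: time 14, value 72
Minimum time: 7 min.

7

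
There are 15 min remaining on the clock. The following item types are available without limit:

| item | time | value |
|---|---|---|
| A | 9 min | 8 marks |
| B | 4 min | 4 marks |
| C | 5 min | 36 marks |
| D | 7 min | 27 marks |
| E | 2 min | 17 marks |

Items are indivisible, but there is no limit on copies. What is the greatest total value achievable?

121 marks

Best value-per-unit is E at 17/2; filling with it alone gives 7×17 = 119.
Optimal mix: 1×C + 5×E → time 15, value 121.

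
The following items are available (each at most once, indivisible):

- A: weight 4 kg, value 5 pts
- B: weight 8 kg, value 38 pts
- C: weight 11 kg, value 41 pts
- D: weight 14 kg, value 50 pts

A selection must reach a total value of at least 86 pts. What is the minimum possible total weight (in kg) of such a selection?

Subsets with value ≥ 86, sorted by total weight:
- B+D: weight 22, value 88
- C+D: weight 25, value 91
- A+B+D: weight 26, value 93
Minimum weight: 22 kg.

22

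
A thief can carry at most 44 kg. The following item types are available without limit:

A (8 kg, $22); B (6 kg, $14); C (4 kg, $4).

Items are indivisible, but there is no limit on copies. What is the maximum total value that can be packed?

Best value-per-unit is A at 22/8; filling with it alone gives 5×22 = 110.
Optimal mix: 4×A + 2×B → weight 44, value 116.

$116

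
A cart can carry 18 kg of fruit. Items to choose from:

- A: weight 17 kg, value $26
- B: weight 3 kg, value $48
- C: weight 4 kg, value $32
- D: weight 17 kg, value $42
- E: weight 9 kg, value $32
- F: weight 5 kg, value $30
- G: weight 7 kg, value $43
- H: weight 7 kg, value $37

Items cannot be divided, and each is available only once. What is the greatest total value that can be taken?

$128

This is a 0/1 knapsack; check combinations near the capacity.
- B+G+H: weight 3+7+7=17, value 48+43+37=128
- B+C+G: weight 3+4+7=14, value 48+32+43=123
- B+F+G: weight 3+5+7=15, value 48+30+43=121
- B+C+H: weight 3+4+7=14, value 48+32+37=117
Best: $128.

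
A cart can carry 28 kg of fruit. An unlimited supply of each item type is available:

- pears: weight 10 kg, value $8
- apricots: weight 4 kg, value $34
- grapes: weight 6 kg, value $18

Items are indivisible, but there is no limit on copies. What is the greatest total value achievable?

Best value-per-unit is apricots at 34/4, and filling with it alone uses weight 7×4=28. No mix of the others beats 7×34 = 238.

$238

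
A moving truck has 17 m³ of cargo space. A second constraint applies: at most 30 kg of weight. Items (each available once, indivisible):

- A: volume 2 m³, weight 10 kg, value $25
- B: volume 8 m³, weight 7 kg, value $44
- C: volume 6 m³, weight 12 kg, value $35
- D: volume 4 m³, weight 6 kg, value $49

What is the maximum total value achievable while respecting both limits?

Feasible sets respecting both limits:
- A+B+D: volume 14, weight 23, value 118
- A+C+D: volume 12, weight 28, value 109
- A+B+C: volume 16, weight 29, value 104
Best: $118.

$118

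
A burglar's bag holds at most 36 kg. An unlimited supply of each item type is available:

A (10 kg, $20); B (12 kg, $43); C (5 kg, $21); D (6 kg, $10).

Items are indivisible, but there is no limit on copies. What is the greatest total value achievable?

Best value-per-unit is C at 21/5, and filling with it alone uses weight 7×5=35. No mix of the others beats 7×21 = 147.

$147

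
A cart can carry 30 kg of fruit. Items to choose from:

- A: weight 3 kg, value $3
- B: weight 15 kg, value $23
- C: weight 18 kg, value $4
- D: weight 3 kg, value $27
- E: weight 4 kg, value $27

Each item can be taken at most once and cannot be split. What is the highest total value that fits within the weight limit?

Check high-value combinations within 30 kg:
- A+B+D+E: weight 3+15+3+4=25, value 3+23+27+27=80
- B+D+E: weight 15+3+4=22, value 23+27+27=77
- A+C+D+E: weight 3+18+3+4=28, value 3+4+27+27=61
- C+D+E: weight 18+3+4=25, value 4+27+27=58
Best: $80.

$80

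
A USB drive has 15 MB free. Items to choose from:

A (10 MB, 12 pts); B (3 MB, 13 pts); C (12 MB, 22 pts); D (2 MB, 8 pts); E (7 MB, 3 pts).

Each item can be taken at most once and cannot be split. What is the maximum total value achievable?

Check high-value combinations within 15 MB:
- B+C: size 3+12=15, value 13+22=35
- A+B+D: size 10+3+2=15, value 12+13+8=33
- C+D: size 12+2=14, value 22+8=30
- A+B: size 10+3=13, value 12+13=25
- B+D+E: size 3+2+7=12, value 13+8+3=24
Best: 35 pts.

35 pts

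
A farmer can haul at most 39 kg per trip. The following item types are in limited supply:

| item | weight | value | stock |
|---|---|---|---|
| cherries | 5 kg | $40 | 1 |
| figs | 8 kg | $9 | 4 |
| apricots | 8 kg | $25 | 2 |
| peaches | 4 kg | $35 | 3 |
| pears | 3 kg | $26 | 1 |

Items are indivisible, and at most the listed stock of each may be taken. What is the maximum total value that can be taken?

$221

Top feasible selections:
- 1×cherries + 2×apricots + 3×peaches + 1×pears: weight 36, value 221
- 1×cherries + 1×figs + 1×apricots + 3×peaches + 1×pears: weight 36, value 205
- 1×cherries + 1×apricots + 3×peaches + 1×pears: weight 28, value 196
Best: $221.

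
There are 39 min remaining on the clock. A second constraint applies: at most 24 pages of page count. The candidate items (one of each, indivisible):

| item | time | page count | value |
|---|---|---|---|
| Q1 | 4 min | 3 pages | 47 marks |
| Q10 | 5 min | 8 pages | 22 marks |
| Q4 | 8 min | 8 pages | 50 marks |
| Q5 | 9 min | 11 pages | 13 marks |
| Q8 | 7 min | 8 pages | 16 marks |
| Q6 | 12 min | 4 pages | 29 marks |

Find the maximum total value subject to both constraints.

148 marks

Feasible sets respecting both limits:
- Q1+Q10+Q4+Q6: time 29, page count 23, value 148
- Q1+Q4+Q8+Q6: time 31, page count 23, value 142
- Q1+Q4+Q6: time 24, page count 15, value 126
- Q1+Q10+Q4: time 17, page count 19, value 119
Best: 148 marks.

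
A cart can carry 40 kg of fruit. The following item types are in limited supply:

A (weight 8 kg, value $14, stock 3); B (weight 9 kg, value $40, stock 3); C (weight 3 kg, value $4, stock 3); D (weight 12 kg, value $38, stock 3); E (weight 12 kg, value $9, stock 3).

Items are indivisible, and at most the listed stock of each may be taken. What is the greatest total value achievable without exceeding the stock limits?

$158

Top feasible selections:
- 3×B + 1×D: weight 39, value 158
- 1×A + 3×B + 1×C: weight 38, value 138
Best: $158.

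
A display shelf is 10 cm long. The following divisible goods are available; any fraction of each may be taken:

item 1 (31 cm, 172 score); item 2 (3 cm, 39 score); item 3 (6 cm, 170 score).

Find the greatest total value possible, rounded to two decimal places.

214.55

Take in order of value per unit:
- item 3 (170/6 per unit): all 6 → value 170, running total 170.00
- item 2 (39/3 per unit): all 3 → value 39, running total 209.00
- item 1 (172/31 per unit): 1 of 31 → value 1×172/31 = 5.5484, running total 214.55
Total 214.55.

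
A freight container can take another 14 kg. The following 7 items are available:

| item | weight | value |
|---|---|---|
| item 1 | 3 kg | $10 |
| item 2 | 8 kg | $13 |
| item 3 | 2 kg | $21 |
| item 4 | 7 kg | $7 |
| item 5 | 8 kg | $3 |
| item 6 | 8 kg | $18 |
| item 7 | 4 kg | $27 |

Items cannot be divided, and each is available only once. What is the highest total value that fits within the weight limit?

$66

Check high-value combinations within 14 kg:
- item 3+item 6+item 7: weight 2+8+4=14, value 21+18+27=66
- item 2+item 3+item 7: weight 8+2+4=14, value 13+21+27=61
- item 1+item 3+item 7: weight 3+2+4=9, value 10+21+27=58
Best: $66.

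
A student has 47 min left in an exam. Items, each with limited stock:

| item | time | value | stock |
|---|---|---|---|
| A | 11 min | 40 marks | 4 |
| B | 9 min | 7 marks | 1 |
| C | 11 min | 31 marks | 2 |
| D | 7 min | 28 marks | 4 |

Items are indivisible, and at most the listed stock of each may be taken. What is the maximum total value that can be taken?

Top feasible selections:
- 3×A + 2×D: time 47, value 176
- 2×A + 1×C + 2×D: time 47, value 167
- 2×A + 3×D: time 43, value 164
- 4×A: time 44, value 160
Best: 176 marks.

176 marks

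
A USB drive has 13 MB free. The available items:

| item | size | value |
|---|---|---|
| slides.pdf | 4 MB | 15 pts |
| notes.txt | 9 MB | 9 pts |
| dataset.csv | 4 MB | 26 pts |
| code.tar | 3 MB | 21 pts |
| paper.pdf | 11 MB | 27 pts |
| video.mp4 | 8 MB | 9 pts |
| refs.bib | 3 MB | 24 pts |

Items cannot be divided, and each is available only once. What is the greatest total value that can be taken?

Check high-value combinations within 13 MB:
- dataset.csv+code.tar+refs.bib: size 4+3+3=10, value 26+21+24=71
- slides.pdf+dataset.csv+refs.bib: size 4+4+3=11, value 15+26+24=65
- slides.pdf+dataset.csv+code.tar: size 4+4+3=11, value 15+26+21=62
- slides.pdf+code.tar+refs.bib: size 4+3+3=10, value 15+21+24=60
- dataset.csv+refs.bib: size 4+3=7, value 26+24=50
Best: 71 pts.

71 pts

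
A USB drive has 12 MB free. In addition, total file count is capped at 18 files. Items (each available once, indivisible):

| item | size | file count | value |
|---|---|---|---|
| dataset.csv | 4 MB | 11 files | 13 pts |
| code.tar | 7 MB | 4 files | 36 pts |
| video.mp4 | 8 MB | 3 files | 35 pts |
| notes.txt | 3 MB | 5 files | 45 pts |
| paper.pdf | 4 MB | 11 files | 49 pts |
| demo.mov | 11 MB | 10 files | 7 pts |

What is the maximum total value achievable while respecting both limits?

94 pts

Feasible sets respecting both limits:
- notes.txt+paper.pdf: size 7, file count 16, value 94
- code.tar+paper.pdf: size 11, file count 15, value 85
- video.mp4+paper.pdf: size 12, file count 14, value 84
- code.tar+notes.txt: size 10, file count 9, value 81
Best: 94 pts.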